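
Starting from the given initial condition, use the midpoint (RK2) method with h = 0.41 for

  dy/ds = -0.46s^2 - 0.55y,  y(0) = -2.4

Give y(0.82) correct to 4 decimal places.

-1.6098

Midpoint: k1 = f(s_n, y_n); k2 = f(s_n + h/2, y_n + (h/2)·k1); y_{n+1} = y_n + h·k2.
s=0.000000, y=-2.400000:
  k1 = f(0.000000, -2.400000) = 1.320000
  k2 = f(0.205000, -2.129400) = 1.151838
  y ← -2.400000 + 0.41·1.151838 = -1.927746
s=0.410000, y=-1.927746:
  k1 = f(0.410000, -1.927746) = 0.982934
  k2 = f(0.615000, -1.726245) = 0.775451
  y ← -1.927746 + 0.41·0.775451 = -1.609811
y(0.82) ≈ -1.6098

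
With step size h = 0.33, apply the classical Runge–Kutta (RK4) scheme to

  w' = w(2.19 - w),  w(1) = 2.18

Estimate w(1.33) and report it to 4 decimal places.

2.1851

RK4: k1 = f(x_n, w_n); k2 = f(x_n + h/2, w_n + (h/2)·k1); k3 = f(x_n + h/2, w_n + (h/2)·k2); k4 = f(x_n + h, w_n + h·k3); w_{n+1} = w_n + (h/6)·(k1 + 2k2 + 2k3 + k4).
x=1.000000, w=2.180000:
  k1 = f(1.000000, 2.180000) = 0.021800
  k2 = f(1.165000, 2.183597) = 0.013982
  k3 = f(1.165000, 2.182307) = 0.016789
  k4 = f(1.330000, 2.185540) = 0.009747
  w ← 2.180000 + (0.33/6)·(k1 + 2k2 + 2k3 + k4) = 2.185120
w(1.33) ≈ 2.1851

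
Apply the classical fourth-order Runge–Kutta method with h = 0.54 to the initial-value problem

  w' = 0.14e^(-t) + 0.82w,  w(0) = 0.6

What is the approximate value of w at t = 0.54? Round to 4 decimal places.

RK4: k1 = f(t_n, w_n); k2 = f(t_n + h/2, w_n + (h/2)·k1); k3 = f(t_n + h/2, w_n + (h/2)·k2); k4 = f(t_n + h, w_n + h·k3); w_{n+1} = w_n + (h/6)·(k1 + 2k2 + 2k3 + k4).
t=0.000000, w=0.600000:
  k1 = f(0.000000, 0.600000) = 0.632000
  k2 = f(0.270000, 0.770640) = 0.738798
  k3 = f(0.270000, 0.799475) = 0.762443
  k4 = f(0.540000, 1.011719) = 0.911195
  w ← 0.600000 + (0.54/6)·(k1 + 2k2 + 2k3 + k4) = 1.009111
w(0.54) ≈ 1.0091

1.0091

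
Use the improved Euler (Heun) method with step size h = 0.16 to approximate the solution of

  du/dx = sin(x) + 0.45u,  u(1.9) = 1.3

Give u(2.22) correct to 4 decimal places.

Heun: k1 = f(x_n, u_n); k2 = f(x_n + h, u_n + h·k1); u_{n+1} = u_n + (h/2)·(k1 + k2).
x=1.900000, u=1.300000:
  k1 = f(1.900000, 1.300000) = 1.531300
  k2 = f(2.060000, 1.545008) = 1.577961
  u ← 1.300000 + (0.16/2)·(1.531300 + 1.577961) = 1.548741
x=2.060000, u=1.548741:
  k1 = f(2.060000, 1.548741) = 1.579641
  k2 = f(2.220000, 1.801483) = 1.607233
  u ← 1.548741 + (0.16/2)·(1.579641 + 1.607233) = 1.803691
u(2.22) ≈ 1.8037

1.8037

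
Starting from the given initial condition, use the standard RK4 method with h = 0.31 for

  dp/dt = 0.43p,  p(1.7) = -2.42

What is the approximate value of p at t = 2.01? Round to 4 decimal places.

RK4: k1 = f(t_n, p_n); k2 = f(t_n + h/2, p_n + (h/2)·k1); k3 = f(t_n + h/2, p_n + (h/2)·k2); k4 = f(t_n + h, p_n + h·k3); p_{n+1} = p_n + (h/6)·(k1 + 2k2 + 2k3 + k4).
t=1.700000, p=-2.420000:
  k1 = f(1.700000, -2.420000) = -1.040600
  k2 = f(1.855000, -2.581293) = -1.109956
  k3 = f(1.855000, -2.592043) = -1.114579
  k4 = f(2.010000, -2.765519) = -1.189173
  p ← -2.420000 + (0.31/6)·(k1 + 2k2 + 2k3 + k4) = -2.765074
p(2.01) ≈ -2.7651

-2.7651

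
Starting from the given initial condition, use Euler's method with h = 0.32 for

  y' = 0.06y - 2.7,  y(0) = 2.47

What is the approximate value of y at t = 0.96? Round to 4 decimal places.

Euler: y_{n+1} = y_n + h·f(t_n, y_n).
t=0.000000, y=2.470000: f=-2.551800 → y ← 2.470000 + 0.32·(-2.551800) = 1.653424
t=0.320000, y=1.653424: f=-2.600795 → y ← 1.653424 + 0.32·(-2.600795) = 0.821170
t=0.640000, y=0.821170: f=-2.650730 → y ← 0.821170 + 0.32·(-2.650730) = -0.027064
y(0.96) ≈ -0.0271

-0.0271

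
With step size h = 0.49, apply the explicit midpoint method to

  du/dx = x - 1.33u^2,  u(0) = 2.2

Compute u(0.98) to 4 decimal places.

2.0157

Midpoint: k1 = f(x_n, u_n); k2 = f(x_n + h/2, u_n + (h/2)·k1); u_{n+1} = u_n + h·k2.
x=0.000000, u=2.200000:
  k1 = f(0.000000, 2.200000) = -6.437200
  k2 = f(0.245000, 0.622886) = -0.271023
  u ← 2.200000 + 0.49·(-0.271023) = 2.067199
x=0.490000, u=2.067199:
  k1 = f(0.490000, 2.067199) = -5.193504
  k2 = f(0.735000, 0.794790) = -0.105150
  u ← 2.067199 + 0.49·(-0.105150) = 2.015675
u(0.98) ≈ 2.0157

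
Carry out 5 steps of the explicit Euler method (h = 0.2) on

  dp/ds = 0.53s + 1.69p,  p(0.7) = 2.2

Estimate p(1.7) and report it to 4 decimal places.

10.4526

Euler: p_{n+1} = p_n + h·f(s_n, p_n).
s=0.700000, p=2.200000: f=4.089000 → p ← 2.200000 + 0.2·4.089000 = 3.017800
s=0.900000, p=3.017800: f=5.577082 → p ← 3.017800 + 0.2·5.577082 = 4.133216
s=1.100000, p=4.133216: f=7.568136 → p ← 4.133216 + 0.2·7.568136 = 5.646844
s=1.300000, p=5.646844: f=10.232166 → p ← 5.646844 + 0.2·10.232166 = 7.693277
s=1.500000, p=7.693277: f=13.796638 → p ← 7.693277 + 0.2·13.796638 = 10.452604
p(1.7) ≈ 10.4526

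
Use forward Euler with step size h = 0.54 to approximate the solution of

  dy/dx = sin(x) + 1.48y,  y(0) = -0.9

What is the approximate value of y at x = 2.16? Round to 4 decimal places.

-7.1361

Euler: y_{n+1} = y_n + h·f(x_n, y_n).
x=0.000000, y=-0.900000: f=-1.332000 → y ← -0.900000 + 0.54·(-1.332000) = -1.619280
x=0.540000, y=-1.619280: f=-1.882398 → y ← -1.619280 + 0.54·(-1.882398) = -2.635775
x=1.080000, y=-2.635775: f=-3.018989 → y ← -2.635775 + 0.54·(-3.018989) = -4.266029
x=1.620000, y=-4.266029: f=-5.314934 → y ← -4.266029 + 0.54·(-5.314934) = -7.136094
y(2.16) ≈ -7.1361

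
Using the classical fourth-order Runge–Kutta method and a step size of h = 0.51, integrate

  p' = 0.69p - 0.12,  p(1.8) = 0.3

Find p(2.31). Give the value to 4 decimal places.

RK4: k1 = f(x_n, p_n); k2 = f(x_n + h/2, p_n + (h/2)·k1); k3 = f(x_n + h/2, p_n + (h/2)·k2); k4 = f(x_n + h, p_n + h·k3); p_{n+1} = p_n + (h/6)·(k1 + 2k2 + 2k3 + k4).
x=1.800000, p=0.300000:
  k1 = f(1.800000, 0.300000) = 0.087000
  k2 = f(2.055000, 0.322185) = 0.102308
  k3 = f(2.055000, 0.326088) = 0.105001
  k4 = f(2.310000, 0.353551) = 0.123950
  p ← 0.300000 + (0.51/6)·(k1 + 2k2 + 2k3 + k4) = 0.353173
p(2.31) ≈ 0.3532

0.3532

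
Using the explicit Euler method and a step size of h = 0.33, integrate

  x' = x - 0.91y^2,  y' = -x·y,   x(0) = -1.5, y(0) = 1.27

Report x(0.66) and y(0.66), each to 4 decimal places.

-4.3801, 3.4521

Euler on (x,y): x_{n+1} = x_n + h·x', y_{n+1} = y_n + h·y'.
0.000000: (-1.500000, 1.270000); f=(-2.967739, 1.905000) → (-2.479354, 1.898650)
0.330000: (-2.479354, 1.898650); f=(-5.759787, 4.707425) → (-4.380084, 3.452100)
(x(0.66), y(0.66)) ≈ (-4.3801, 3.4521)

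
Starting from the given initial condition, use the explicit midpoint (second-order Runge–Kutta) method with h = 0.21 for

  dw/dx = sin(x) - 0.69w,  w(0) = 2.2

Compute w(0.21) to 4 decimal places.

Midpoint: k1 = f(x_n, w_n); k2 = f(x_n + h/2, w_n + (h/2)·k1); w_{n+1} = w_n + h·k2.
x=0.000000, w=2.200000:
  k1 = f(0.000000, 2.200000) = -1.518000
  k2 = f(0.105000, 2.040610) = -1.303214
  w ← 2.200000 + 0.21·(-1.303214) = 1.926325
w(0.21) ≈ 1.9263

1.9263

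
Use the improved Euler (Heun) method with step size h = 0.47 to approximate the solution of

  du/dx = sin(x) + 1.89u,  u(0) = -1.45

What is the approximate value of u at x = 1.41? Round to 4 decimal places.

Heun: k1 = f(x_n, u_n); k2 = f(x_n + h, u_n + h·k1); u_{n+1} = u_n + (h/2)·(k1 + k2).
x=0.000000, u=-1.450000:
  k1 = f(0.000000, -1.450000) = -2.740500
  k2 = f(0.470000, -2.738035) = -4.722000
  u ← -1.450000 + (0.47/2)·(-2.740500 + (-4.722000)) = -3.203687
x=0.470000, u=-3.203687:
  k1 = f(0.470000, -3.203687) = -5.602083
  k2 = f(0.940000, -5.836666) = -10.223742
  u ← -3.203687 + (0.47/2)·(-5.602083 + (-10.223742)) = -6.922756
x=0.940000, u=-6.922756:
  k1 = f(0.940000, -6.922756) = -12.276451
  k2 = f(1.410000, -12.692688) = -23.002081
  u ← -6.922756 + (0.47/2)·(-12.276451 + (-23.002081)) = -15.213211
u(1.41) ≈ -15.2132

-15.2132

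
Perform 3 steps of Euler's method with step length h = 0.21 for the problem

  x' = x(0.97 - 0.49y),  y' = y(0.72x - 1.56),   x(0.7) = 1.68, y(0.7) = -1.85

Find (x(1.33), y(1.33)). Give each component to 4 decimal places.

Euler on (x,y): x_{n+1} = x_n + h·x', y_{n+1} = y_n + h·y'.
0.700000: (1.680000, -1.850000); f=(3.152520, 0.648240) → (2.342029, -1.713870)
0.910000: (2.342029, -1.713870); f=(4.238595, -0.216395) → (3.232134, -1.759313)
1.120000: (3.232134, -1.759313); f=(5.921474, -1.349633) → (4.475644, -2.042735)
(x(1.33), y(1.33)) ≈ (4.4756, -2.0427)

4.4756, -2.0427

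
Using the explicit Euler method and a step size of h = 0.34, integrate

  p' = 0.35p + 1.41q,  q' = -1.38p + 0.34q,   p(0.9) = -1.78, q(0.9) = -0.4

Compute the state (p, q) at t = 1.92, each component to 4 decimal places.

-1.8264, 2.6860

Euler on (p,q): p_{n+1} = p_n + h·p', q_{n+1} = q_n + h·q'.
0.900000: (-1.780000, -0.400000); f=(-1.187000, 2.320400) → (-2.183580, 0.388936)
1.240000: (-2.183580, 0.388936); f=(-0.215853, 3.145579) → (-2.256970, 1.458433)
1.580000: (-2.256970, 1.458433); f=(1.266451, 3.610486) → (-1.826377, 2.685998)
(p(1.92), q(1.92)) ≈ (-1.8264, 2.6860)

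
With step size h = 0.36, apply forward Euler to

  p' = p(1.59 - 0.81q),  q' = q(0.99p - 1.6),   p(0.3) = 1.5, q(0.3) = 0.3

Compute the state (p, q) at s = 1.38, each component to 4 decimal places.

4.8748, 0.5623

Euler on (p,q): p_{n+1} = p_n + h·p', q_{n+1} = q_n + h·q'.
0.300000: (1.500000, 0.300000); f=(2.020500, -0.034500) → (2.227380, 0.287580)
0.660000: (2.227380, 0.287580); f=(3.022689, 0.174016) → (3.315548, 0.350226)
1.020000: (3.315548, 0.350226); f=(4.331157, 0.589217) → (4.874764, 0.562344)
(p(1.38), q(1.38)) ≈ (4.8748, 0.5623)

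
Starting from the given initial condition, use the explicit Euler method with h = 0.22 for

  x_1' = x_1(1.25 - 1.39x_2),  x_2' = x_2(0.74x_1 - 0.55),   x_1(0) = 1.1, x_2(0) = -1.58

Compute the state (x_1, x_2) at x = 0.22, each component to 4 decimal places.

1.9340, -1.6718

Euler on (x_1,x_2): x_1_{n+1} = x_1_n + h·x_1', x_2_{n+1} = x_2_n + h·x_2'.
0.000000: (1.100000, -1.580000); f=(3.790820, -0.417120) → (1.933980, -1.671766)
(x_1(0.22), x_2(0.22)) ≈ (1.9340, -1.6718)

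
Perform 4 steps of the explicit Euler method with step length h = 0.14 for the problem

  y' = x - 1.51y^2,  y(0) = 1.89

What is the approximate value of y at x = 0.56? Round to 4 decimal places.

0.6946

Euler: y_{n+1} = y_n + h·f(x_n, y_n).
x=0.000000, y=1.890000: f=-5.393871 → y ← 1.890000 + 0.14·(-5.393871) = 1.134858
x=0.140000, y=1.134858: f=-1.804733 → y ← 1.134858 + 0.14·(-1.804733) = 0.882195
x=0.280000, y=0.882195: f=-0.895186 → y ← 0.882195 + 0.14·(-0.895186) = 0.756869
x=0.420000, y=0.756869: f=-0.445005 → y ← 0.756869 + 0.14·(-0.445005) = 0.694569
y(0.56) ≈ 0.6946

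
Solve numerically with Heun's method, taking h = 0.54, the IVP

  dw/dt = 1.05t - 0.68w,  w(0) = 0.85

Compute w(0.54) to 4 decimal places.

0.7483

Heun: k1 = f(t_n, w_n); k2 = f(t_n + h, w_n + h·k1); w_{n+1} = w_n + (h/2)·(k1 + k2).
t=0.000000, w=0.850000:
  k1 = f(0.000000, 0.850000) = -0.578000
  k2 = f(0.540000, 0.537880) = 0.201242
  w ← 0.850000 + (0.54/2)·(-0.578000 + 0.201242) = 0.748275
w(0.54) ≈ 0.7483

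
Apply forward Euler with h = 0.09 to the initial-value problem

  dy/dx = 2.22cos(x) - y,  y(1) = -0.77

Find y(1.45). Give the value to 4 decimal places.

Euler: y_{n+1} = y_n + h·f(x_n, y_n).
x=1.000000, y=-0.770000: f=1.969471 → y ← -0.770000 + 0.09·1.969471 = -0.592748
x=1.090000, y=-0.592748: f=1.619465 → y ← -0.592748 + 0.09·1.619465 = -0.446996
x=1.180000, y=-0.446996: f=1.292649 → y ← -0.446996 + 0.09·1.292649 = -0.330657
x=1.270000, y=-0.330657: f=0.988401 → y ← -0.330657 + 0.09·0.988401 = -0.241701
x=1.360000, y=-0.241701: f=0.706211 → y ← -0.241701 + 0.09·0.706211 = -0.178142
y(1.45) ≈ -0.1781

-0.1781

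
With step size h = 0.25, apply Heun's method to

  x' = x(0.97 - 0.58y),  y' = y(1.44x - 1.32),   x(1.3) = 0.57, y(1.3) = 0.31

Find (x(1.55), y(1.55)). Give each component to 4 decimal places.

0.6956, 0.2792

Heun on (x,y): k1 = f(s_n, state_n); k2 = f(s_n + h, state_n + h·k1); state_{n+1} = state_n + (h/2)·(k1 + k2).
1.300000: (0.570000, 0.310000)
  k1 = (0.450414, -0.154752)
  predictor → (0.682603, 0.271312)
  k2 = (0.554710, -0.091446)
  → (0.695641, 0.279225)
(x(1.55), y(1.55)) ≈ (0.6956, 0.2792)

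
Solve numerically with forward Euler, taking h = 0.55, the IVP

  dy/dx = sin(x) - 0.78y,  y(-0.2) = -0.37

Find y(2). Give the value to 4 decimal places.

0.7938

Euler: y_{n+1} = y_n + h·f(x_n, y_n).
x=-0.200000, y=-0.370000: f=0.089931 → y ← -0.370000 + 0.55·0.089931 = -0.320538
x=0.350000, y=-0.320538: f=0.592918 → y ← -0.320538 + 0.55·0.592918 = 0.005567
x=0.900000, y=0.005567: f=0.778985 → y ← 0.005567 + 0.55·0.778985 = 0.434008
x=1.450000, y=0.434008: f=0.654187 → y ← 0.434008 + 0.55·0.654187 = 0.793811
y(2) ≈ 0.7938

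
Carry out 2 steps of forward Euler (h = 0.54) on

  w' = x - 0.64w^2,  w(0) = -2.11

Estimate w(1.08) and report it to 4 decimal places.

-7.9579

Euler: w_{n+1} = w_n + h·f(x_n, w_n).
x=0.000000, w=-2.110000: f=-2.849344 → w ← -2.110000 + 0.54·(-2.849344) = -3.648646
x=0.540000, w=-3.648646: f=-7.980074 → w ← -3.648646 + 0.54·(-7.980074) = -7.957886
w(1.08) ≈ -7.9579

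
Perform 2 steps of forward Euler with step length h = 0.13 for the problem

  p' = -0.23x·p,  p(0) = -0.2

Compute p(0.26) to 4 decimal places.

-0.1992

Euler: p_{n+1} = p_n + h·f(x_n, p_n).
x=0.000000, p=-0.200000: f=0.000000 → p ← -0.200000 + 0.13·0.000000 = -0.200000
x=0.130000, p=-0.200000: f=0.005980 → p ← -0.200000 + 0.13·0.005980 = -0.199223
p(0.26) ≈ -0.1992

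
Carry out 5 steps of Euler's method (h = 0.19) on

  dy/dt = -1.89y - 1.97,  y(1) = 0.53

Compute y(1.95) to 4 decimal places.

Euler: y_{n+1} = y_n + h·f(t_n, y_n).
t=1.000000, y=0.530000: f=-2.971700 → y ← 0.530000 + 0.19·(-2.971700) = -0.034623
t=1.190000, y=-0.034623: f=-1.904563 → y ← -0.034623 + 0.19·(-1.904563) = -0.396490
t=1.380000, y=-0.396490: f=-1.220634 → y ← -0.396490 + 0.19·(-1.220634) = -0.628410
t=1.570000, y=-0.628410: f=-0.782304 → y ← -0.628410 + 0.19·(-0.782304) = -0.777048
t=1.760000, y=-0.777048: f=-0.501379 → y ← -0.777048 + 0.19·(-0.501379) = -0.872310
y(1.95) ≈ -0.8723

-0.8723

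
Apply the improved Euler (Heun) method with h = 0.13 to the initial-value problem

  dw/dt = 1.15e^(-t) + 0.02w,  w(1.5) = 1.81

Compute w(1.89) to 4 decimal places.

Heun: k1 = f(t_n, w_n); k2 = f(t_n + h, w_n + h·k1); w_{n+1} = w_n + (h/2)·(k1 + k2).
t=1.500000, w=1.810000:
  k1 = f(1.500000, 1.810000) = 0.292800
  k2 = f(1.630000, 1.848064) = 0.262280
  w ← 1.810000 + (0.13/2)·(0.292800 + 0.262280) = 1.846080
t=1.630000, w=1.846080:
  k1 = f(1.630000, 1.846080) = 0.262241
  k2 = f(1.760000, 1.880171) = 0.235455
  w ← 1.846080 + (0.13/2)·(0.262241 + 0.235455) = 1.878430
t=1.760000, w=1.878430:
  k1 = f(1.760000, 1.878430) = 0.235420
  k2 = f(1.890000, 1.909035) = 0.211913
  w ← 1.878430 + (0.13/2)·(0.235420 + 0.211913) = 1.907507
w(1.89) ≈ 1.9075

1.9075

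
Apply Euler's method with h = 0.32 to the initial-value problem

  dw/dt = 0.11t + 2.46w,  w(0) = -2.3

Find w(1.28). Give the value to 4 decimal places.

-23.3550

Euler: w_{n+1} = w_n + h·f(t_n, w_n).
t=0.000000, w=-2.300000: f=-5.658000 → w ← -2.300000 + 0.32·(-5.658000) = -4.110560
t=0.320000, w=-4.110560: f=-10.076778 → w ← -4.110560 + 0.32·(-10.076778) = -7.335129
t=0.640000, w=-7.335129: f=-17.974017 → w ← -7.335129 + 0.32·(-17.974017) = -13.086814
t=0.960000, w=-13.086814: f=-32.087963 → w ← -13.086814 + 0.32·(-32.087963) = -23.354962
w(1.28) ≈ -23.3550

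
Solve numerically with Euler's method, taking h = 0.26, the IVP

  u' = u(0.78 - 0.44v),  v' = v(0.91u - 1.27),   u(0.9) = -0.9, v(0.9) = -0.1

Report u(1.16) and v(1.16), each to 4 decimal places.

-1.0928, -0.0457

Euler on (u,v): u_{n+1} = u_n + h·u', v_{n+1} = v_n + h·v'.
0.900000: (-0.900000, -0.100000); f=(-0.741600, 0.208900) → (-1.092816, -0.045686)
(u(1.16), v(1.16)) ≈ (-1.0928, -0.0457)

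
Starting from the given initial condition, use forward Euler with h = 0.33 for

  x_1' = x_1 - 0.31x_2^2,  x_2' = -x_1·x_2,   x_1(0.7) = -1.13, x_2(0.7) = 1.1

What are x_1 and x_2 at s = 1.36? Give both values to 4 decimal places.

Euler on (x_1,x_2): x_1_{n+1} = x_1_n + h·x_1', x_2_{n+1} = x_2_n + h·x_2'.
0.700000: (-1.130000, 1.100000); f=(-1.505100, 1.243000) → (-1.626683, 1.510190)
1.030000: (-1.626683, 1.510190); f=(-2.333692, 2.456600) → (-2.396801, 2.320868)
(x_1(1.36), x_2(1.36)) ≈ (-2.3968, 2.3209)

-2.3968, 2.3209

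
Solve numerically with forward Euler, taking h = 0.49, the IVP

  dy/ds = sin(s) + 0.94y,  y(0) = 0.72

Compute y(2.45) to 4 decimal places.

7.5383

Euler: y_{n+1} = y_n + h·f(s_n, y_n).
s=0.000000, y=0.720000: f=0.676800 → y ← 0.720000 + 0.49·0.676800 = 1.051632
s=0.490000, y=1.051632: f=1.459160 → y ← 1.051632 + 0.49·1.459160 = 1.766620
s=0.980000, y=1.766620: f=2.491121 → y ← 1.766620 + 0.49·2.491121 = 2.987269
s=1.470000, y=2.987269: f=3.802958 → y ← 2.987269 + 0.49·3.802958 = 4.850719
s=1.960000, y=4.850719: f=5.484887 → y ← 4.850719 + 0.49·5.484887 = 7.538313
y(2.45) ≈ 7.5383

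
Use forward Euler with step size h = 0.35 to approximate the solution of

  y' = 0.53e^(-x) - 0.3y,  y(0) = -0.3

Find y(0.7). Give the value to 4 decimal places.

0.0564

Euler: y_{n+1} = y_n + h·f(x_n, y_n).
x=0.000000, y=-0.300000: f=0.620000 → y ← -0.300000 + 0.35·0.620000 = -0.083000
x=0.350000, y=-0.083000: f=0.398385 → y ← -0.083000 + 0.35·0.398385 = 0.056435
y(0.7) ≈ 0.0564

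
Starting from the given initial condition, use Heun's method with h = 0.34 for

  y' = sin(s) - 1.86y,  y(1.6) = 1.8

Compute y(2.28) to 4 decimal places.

0.8926

Heun: k1 = f(s_n, y_n); k2 = f(s_n + h, y_n + h·k1); y_{n+1} = y_n + (h/2)·(k1 + k2).
s=1.600000, y=1.800000:
  k1 = f(1.600000, 1.800000) = -2.348426
  k2 = f(1.940000, 1.001535) = -0.930240
  y ← 1.800000 + (0.34/2)·(-2.348426 + (-0.930240)) = 1.242627
s=1.940000, y=1.242627:
  k1 = f(1.940000, 1.242627) = -1.378671
  k2 = f(2.280000, 0.773879) = -0.680534
  y ← 1.242627 + (0.34/2)·(-1.378671 + (-0.680534)) = 0.892562
y(2.28) ≈ 0.8926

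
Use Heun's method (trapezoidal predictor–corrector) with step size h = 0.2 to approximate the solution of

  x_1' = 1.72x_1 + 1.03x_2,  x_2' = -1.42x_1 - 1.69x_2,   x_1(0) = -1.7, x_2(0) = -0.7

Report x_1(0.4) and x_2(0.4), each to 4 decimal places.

-3.4074, 0.7074

Heun on (x_1,x_2): k1 = f(t_n, state_n); k2 = f(t_n + h, state_n + h·k1); state_{n+1} = state_n + (h/2)·(k1 + k2).
0.000000: (-1.700000, -0.700000)
  k1 = (-3.645000, 3.597000)
  predictor → (-2.429000, 0.019400)
  k2 = (-4.157898, 3.416394)
  → (-2.480290, 0.001339)
0.200000: (-2.480290, 0.001339)
  k1 = (-4.264719, 3.519748)
  predictor → (-3.333234, 0.705289)
  k2 = (-5.006714, 3.541253)
  → (-3.407433, 0.707440)
(x_1(0.4), x_2(0.4)) ≈ (-3.4074, 0.7074)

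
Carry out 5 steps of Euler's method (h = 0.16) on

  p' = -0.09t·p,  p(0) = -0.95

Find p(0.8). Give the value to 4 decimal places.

-0.9283

Euler: p_{n+1} = p_n + h·f(t_n, p_n).
t=0.000000, p=-0.950000: f=0.000000 → p ← -0.950000 + 0.16·0.000000 = -0.950000
t=0.160000, p=-0.950000: f=0.013680 → p ← -0.950000 + 0.16·0.013680 = -0.947811
t=0.320000, p=-0.947811: f=0.027297 → p ← -0.947811 + 0.16·0.027297 = -0.943444
t=0.480000, p=-0.943444: f=0.040757 → p ← -0.943444 + 0.16·0.040757 = -0.936923
t=0.640000, p=-0.936923: f=0.053967 → p ← -0.936923 + 0.16·0.053967 = -0.928288
p(0.8) ≈ -0.9283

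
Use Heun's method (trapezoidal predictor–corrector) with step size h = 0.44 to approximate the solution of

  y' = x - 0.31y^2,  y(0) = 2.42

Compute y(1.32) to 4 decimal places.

Heun: k1 = f(x_n, y_n); k2 = f(x_n + h, y_n + h·k1); y_{n+1} = y_n + (h/2)·(k1 + k2).
x=0.000000, y=2.420000:
  k1 = f(0.000000, 2.420000) = -1.815484
  k2 = f(0.440000, 1.621187) = -0.374757
  y ← 2.420000 + (0.44/2)·(-1.815484 + (-0.374757)) = 1.938147
x=0.440000, y=1.938147:
  k1 = f(0.440000, 1.938147) = -0.724488
  k2 = f(0.880000, 1.619372) = 0.067066
  y ← 1.938147 + (0.44/2)·(-0.724488 + 0.067066) = 1.793514
x=0.880000, y=1.793514:
  k1 = f(0.880000, 1.793514) = -0.117175
  k2 = f(1.320000, 1.741957) = 0.379331
  y ← 1.793514 + (0.44/2)·(-0.117175 + 0.379331) = 1.851189
y(1.32) ≈ 1.8512

1.8512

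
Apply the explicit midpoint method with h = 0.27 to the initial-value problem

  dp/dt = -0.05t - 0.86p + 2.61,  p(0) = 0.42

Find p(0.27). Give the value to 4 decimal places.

Midpoint: k1 = f(t_n, p_n); k2 = f(t_n + h/2, p_n + (h/2)·k1); p_{n+1} = p_n + h·k2.
t=0.000000, p=0.420000:
  k1 = f(0.000000, 0.420000) = 2.248800
  k2 = f(0.135000, 0.723588) = 1.980964
  p ← 0.420000 + 0.27·1.980964 = 0.954860
p(0.27) ≈ 0.9549

0.9549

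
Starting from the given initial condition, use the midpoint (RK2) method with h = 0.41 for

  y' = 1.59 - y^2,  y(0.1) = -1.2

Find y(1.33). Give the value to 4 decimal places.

-0.4647

Midpoint: k1 = f(x_n, y_n); k2 = f(x_n + h/2, y_n + (h/2)·k1); y_{n+1} = y_n + h·k2.
x=0.100000, y=-1.200000:
  k1 = f(0.100000, -1.200000) = 0.150000
  k2 = f(0.305000, -1.169250) = 0.222854
  y ← -1.200000 + 0.41·0.222854 = -1.108630
x=0.510000, y=-1.108630:
  k1 = f(0.510000, -1.108630) = 0.360940
  k2 = f(0.715000, -1.034637) = 0.519526
  y ← -1.108630 + 0.41·0.519526 = -0.895624
x=0.920000, y=-0.895624:
  k1 = f(0.920000, -0.895624) = 0.787858
  k2 = f(1.125000, -0.734113) = 1.051078
  y ← -0.895624 + 0.41·1.051078 = -0.464682
y(1.33) ≈ -0.4647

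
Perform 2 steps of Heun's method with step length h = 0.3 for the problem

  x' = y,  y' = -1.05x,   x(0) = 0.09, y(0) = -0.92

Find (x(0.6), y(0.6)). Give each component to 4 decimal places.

Heun on (x,y): k1 = f(t_n, state_n); k2 = f(t_n + h, state_n + h·k1); state_{n+1} = state_n + (h/2)·(k1 + k2).
0.000000: (0.090000, -0.920000)
  k1 = (-0.920000, -0.094500)
  predictor → (-0.186000, -0.948350)
  k2 = (-0.948350, 0.195300)
  → (-0.190252, -0.904880)
0.300000: (-0.190252, -0.904880)
  k1 = (-0.904880, 0.199765)
  predictor → (-0.461716, -0.844950)
  k2 = (-0.844950, 0.484802)
  → (-0.452727, -0.802195)
(x(0.6), y(0.6)) ≈ (-0.4527, -0.8022)

-0.4527, -0.8022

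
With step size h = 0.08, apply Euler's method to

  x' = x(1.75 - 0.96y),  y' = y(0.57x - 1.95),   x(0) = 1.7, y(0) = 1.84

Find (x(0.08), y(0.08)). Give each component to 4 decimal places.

1.6978, 1.6956

Euler on (x,y): x_{n+1} = x_n + h·x', y_{n+1} = y_n + h·y'.
0.000000: (1.700000, 1.840000); f=(-0.027880, -1.805040) → (1.697770, 1.695597)
(x(0.08), y(0.08)) ≈ (1.6978, 1.6956)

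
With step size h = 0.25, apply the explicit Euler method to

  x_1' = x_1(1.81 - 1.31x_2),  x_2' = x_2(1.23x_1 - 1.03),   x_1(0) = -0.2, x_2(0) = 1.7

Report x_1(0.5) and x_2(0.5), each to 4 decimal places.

Euler on (x_1,x_2): x_1_{n+1} = x_1_n + h·x_1', x_2_{n+1} = x_2_n + h·x_2'.
0.000000: (-0.200000, 1.700000); f=(0.083400, -2.169200) → (-0.179150, 1.157700)
0.250000: (-0.179150, 1.157700); f=(-0.052565, -1.447535) → (-0.192291, 0.795816)
(x_1(0.5), x_2(0.5)) ≈ (-0.1923, 0.7958)

-0.1923, 0.7958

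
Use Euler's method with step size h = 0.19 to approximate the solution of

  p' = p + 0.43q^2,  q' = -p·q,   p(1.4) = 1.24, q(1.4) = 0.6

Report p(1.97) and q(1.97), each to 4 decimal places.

Euler on (p,q): p_{n+1} = p_n + h·p', q_{n+1} = q_n + h·q'.
1.400000: (1.240000, 0.600000); f=(1.394800, -0.744000) → (1.505012, 0.458640)
1.590000: (1.505012, 0.458640); f=(1.595463, -0.690259) → (1.808150, 0.327491)
1.780000: (1.808150, 0.327491); f=(1.854268, -0.592153) → (2.160461, 0.214982)
(p(1.97), q(1.97)) ≈ (2.1605, 0.2150)

2.1605, 0.2150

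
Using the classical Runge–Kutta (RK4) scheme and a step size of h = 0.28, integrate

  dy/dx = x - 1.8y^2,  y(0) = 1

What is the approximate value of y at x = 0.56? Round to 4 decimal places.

RK4: k1 = f(x_n, y_n); k2 = f(x_n + h/2, y_n + (h/2)·k1); k3 = f(x_n + h/2, y_n + (h/2)·k2); k4 = f(x_n + h, y_n + h·k3); y_{n+1} = y_n + (h/6)·(k1 + 2k2 + 2k3 + k4).
x=0.000000, y=1.000000:
  k1 = f(0.000000, 1.000000) = -1.800000
  k2 = f(0.140000, 0.748000) = -0.867107
  k3 = f(0.140000, 0.878605) = -1.249504
  k4 = f(0.280000, 0.650139) = -0.480825
  y ← 1.000000 + (0.28/6)·(k1 + 2k2 + 2k3 + k4) = 0.696011
x=0.280000, y=0.696011:
  k1 = f(0.280000, 0.696011) = -0.591977
  k2 = f(0.420000, 0.613134) = -0.256681
  k3 = f(0.420000, 0.660076) = -0.364260
  k4 = f(0.560000, 0.594018) = -0.075144
  y ← 0.696011 + (0.28/6)·(k1 + 2k2 + 2k3 + k4) = 0.606924
y(0.56) ≈ 0.6069

0.6069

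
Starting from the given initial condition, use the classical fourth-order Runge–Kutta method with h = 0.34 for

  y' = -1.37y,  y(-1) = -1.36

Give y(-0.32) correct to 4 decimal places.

-0.5360

RK4: k1 = f(x_n, y_n); k2 = f(x_n + h/2, y_n + (h/2)·k1); k3 = f(x_n + h/2, y_n + (h/2)·k2); k4 = f(x_n + h, y_n + h·k3); y_{n+1} = y_n + (h/6)·(k1 + 2k2 + 2k3 + k4).
x=-1.000000, y=-1.360000:
  k1 = f(-1.000000, -1.360000) = 1.863200
  k2 = f(-0.830000, -1.043256) = 1.429261
  k3 = f(-0.830000, -1.117026) = 1.530325
  k4 = f(-0.660000, -0.839689) = 1.150375
  y ← -1.360000 + (0.34/6)·(k1 + 2k2 + 2k3 + k4) = -0.853811
x=-0.660000, y=-0.853811:
  k1 = f(-0.660000, -0.853811) = 1.169721
  k2 = f(-0.490000, -0.654958) = 0.897293
  k3 = f(-0.490000, -0.701271) = 0.960742
  k4 = f(-0.320000, -0.527159) = 0.722208
  y ← -0.853811 + (0.34/6)·(k1 + 2k2 + 2k3 + k4) = -0.536024
y(-0.32) ≈ -0.5360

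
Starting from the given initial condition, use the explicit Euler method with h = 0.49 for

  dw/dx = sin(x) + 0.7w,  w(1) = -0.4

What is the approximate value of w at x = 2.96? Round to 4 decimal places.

Euler: w_{n+1} = w_n + h·f(x_n, w_n).
x=1.000000, w=-0.400000: f=0.561471 → w ← -0.400000 + 0.49·0.561471 = -0.124879
x=1.490000, w=-0.124879: f=0.909322 → w ← -0.124879 + 0.49·0.909322 = 0.320689
x=1.980000, w=0.320689: f=1.141920 → w ← 0.320689 + 0.49·1.141920 = 0.880230
x=2.470000, w=0.880230: f=1.238394 → w ← 0.880230 + 0.49·1.238394 = 1.487043
w(2.96) ≈ 1.4870

1.4870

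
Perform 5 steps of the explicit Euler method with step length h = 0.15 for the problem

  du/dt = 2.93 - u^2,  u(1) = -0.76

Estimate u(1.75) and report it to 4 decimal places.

Euler: u_{n+1} = u_n + h·f(t_n, u_n).
t=1.000000, u=-0.760000: f=2.352400 → u ← -0.760000 + 0.15·2.352400 = -0.407140
t=1.150000, u=-0.407140: f=2.764237 → u ← -0.407140 + 0.15·2.764237 = 0.007496
t=1.300000, u=0.007496: f=2.929944 → u ← 0.007496 + 0.15·2.929944 = 0.446987
t=1.450000, u=0.446987: f=2.730203 → u ← 0.446987 + 0.15·2.730203 = 0.856518
t=1.600000, u=0.856518: f=2.196378 → u ← 0.856518 + 0.15·2.196378 = 1.185974
u(1.75) ≈ 1.1860

1.1860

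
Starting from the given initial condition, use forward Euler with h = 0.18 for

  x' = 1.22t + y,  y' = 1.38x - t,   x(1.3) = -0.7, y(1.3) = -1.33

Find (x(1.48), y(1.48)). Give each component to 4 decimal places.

Euler on (x,y): x_{n+1} = x_n + h·x', y_{n+1} = y_n + h·y'.
1.300000: (-0.700000, -1.330000); f=(0.256000, -2.266000) → (-0.653920, -1.737880)
(x(1.48), y(1.48)) ≈ (-0.6539, -1.7379)

-0.6539, -1.7379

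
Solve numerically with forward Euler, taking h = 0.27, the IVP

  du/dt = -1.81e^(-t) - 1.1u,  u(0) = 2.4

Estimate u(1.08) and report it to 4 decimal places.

-0.1856

Euler: u_{n+1} = u_n + h·f(t_n, u_n).
t=0.000000, u=2.400000: f=-4.450000 → u ← 2.400000 + 0.27·(-4.450000) = 1.198500
t=0.270000, u=1.198500: f=-2.700067 → u ← 1.198500 + 0.27·(-2.700067) = 0.469482
t=0.540000, u=0.469482: f=-1.571204 → u ← 0.469482 + 0.27·(-1.571204) = 0.045257
t=0.810000, u=0.045257: f=-0.854976 → u ← 0.045257 + 0.27·(-0.854976) = -0.185587
u(1.08) ≈ -0.1856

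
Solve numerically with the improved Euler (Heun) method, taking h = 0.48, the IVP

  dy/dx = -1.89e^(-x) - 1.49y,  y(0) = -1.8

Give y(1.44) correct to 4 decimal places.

-0.6981

Heun: k1 = f(x_n, y_n); k2 = f(x_n + h, y_n + h·k1); y_{n+1} = y_n + (h/2)·(k1 + k2).
x=0.000000, y=-1.800000:
  k1 = f(0.000000, -1.800000) = 0.792000
  k2 = f(0.480000, -1.419840) = 0.946061
  y ← -1.800000 + (0.48/2)·(0.792000 + 0.946061) = -1.382865
x=0.480000, y=-1.382865:
  k1 = f(0.480000, -1.382865) = 0.890969
  k2 = f(0.960000, -0.955200) = 0.699581
  y ← -1.382865 + (0.48/2)·(0.890969 + 0.699581) = -1.001133
x=0.960000, y=-1.001133:
  k1 = f(0.960000, -1.001133) = 0.768021
  k2 = f(1.440000, -0.632483) = 0.494607
  y ← -1.001133 + (0.48/2)·(0.768021 + 0.494607) = -0.698103
y(1.44) ≈ -0.6981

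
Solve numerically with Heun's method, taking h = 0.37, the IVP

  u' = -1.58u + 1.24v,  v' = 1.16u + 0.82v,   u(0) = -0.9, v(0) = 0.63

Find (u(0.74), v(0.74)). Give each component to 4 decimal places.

Heun on (u,v): k1 = f(t_n, state_n); k2 = f(t_n + h, state_n + h·k1); state_{n+1} = state_n + (h/2)·(k1 + k2).
0.000000: (-0.900000, 0.630000)
  k1 = (2.203200, -0.527400)
  predictor → (-0.084816, 0.434862)
  k2 = (0.673238, 0.258200)
  → (-0.367859, 0.580198)
0.370000: (-0.367859, 0.580198)
  k1 = (1.300663, 0.049046)
  predictor → (0.113386, 0.598345)
  k2 = (0.562798, 0.622171)
  → (-0.023119, 0.704373)
(u(0.74), v(0.74)) ≈ (-0.0231, 0.7044)

-0.0231, 0.7044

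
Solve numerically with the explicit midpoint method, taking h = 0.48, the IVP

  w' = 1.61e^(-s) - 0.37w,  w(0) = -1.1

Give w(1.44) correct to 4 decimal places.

0.2173

Midpoint: k1 = f(s_n, w_n); k2 = f(s_n + h/2, w_n + (h/2)·k1); w_{n+1} = w_n + h·k2.
s=0.000000, w=-1.100000:
  k1 = f(0.000000, -1.100000) = 2.017000
  k2 = f(0.240000, -0.615920) = 1.494361
  w ← -1.100000 + 0.48·1.494361 = -0.382707
s=0.480000, w=-0.382707:
  k1 = f(0.480000, -0.382707) = 1.137843
  k2 = f(0.720000, -0.109624) = 0.824232
  w ← -0.382707 + 0.48·0.824232 = 0.012925
s=0.960000, w=0.012925:
  k1 = f(0.960000, 0.012925) = 0.611675
  k2 = f(1.200000, 0.159727) = 0.425824
  w ← 0.012925 + 0.48·0.425824 = 0.217320
w(1.44) ≈ 0.2173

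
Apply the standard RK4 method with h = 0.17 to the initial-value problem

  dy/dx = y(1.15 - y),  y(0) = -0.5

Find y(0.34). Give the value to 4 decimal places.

-0.9333

RK4: k1 = f(x_n, y_n); k2 = f(x_n + h/2, y_n + (h/2)·k1); k3 = f(x_n + h/2, y_n + (h/2)·k2); k4 = f(x_n + h, y_n + h·k3); y_{n+1} = y_n + (h/6)·(k1 + 2k2 + 2k3 + k4).
x=0.000000, y=-0.500000:
  k1 = f(0.000000, -0.500000) = -0.825000
  k2 = f(0.085000, -0.570125) = -0.980686
  k3 = f(0.085000, -0.583358) = -1.011169
  k4 = f(0.170000, -0.671899) = -1.224131
  y ← -0.500000 + (0.17/6)·(k1 + 2k2 + 2k3 + k4) = -0.670931
x=0.170000, y=-0.670931:
  k1 = f(0.170000, -0.670931) = -1.221718
  k2 = f(0.255000, -0.774777) = -1.491272
  k3 = f(0.255000, -0.797689) = -1.553649
  k4 = f(0.340000, -0.935051) = -1.949629
  y ← -0.670931 + (0.17/6)·(k1 + 2k2 + 2k3 + k4) = -0.933331
y(0.34) ≈ -0.9333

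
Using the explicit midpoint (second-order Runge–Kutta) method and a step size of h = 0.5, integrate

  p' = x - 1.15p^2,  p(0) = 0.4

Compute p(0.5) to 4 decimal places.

0.4529

Midpoint: k1 = f(x_n, p_n); k2 = f(x_n + h/2, p_n + (h/2)·k1); p_{n+1} = p_n + h·k2.
x=0.000000, p=0.400000:
  k1 = f(0.000000, 0.400000) = -0.184000
  k2 = f(0.250000, 0.354000) = 0.105887
  p ← 0.400000 + 0.5·0.105887 = 0.452943
p(0.5) ≈ 0.4529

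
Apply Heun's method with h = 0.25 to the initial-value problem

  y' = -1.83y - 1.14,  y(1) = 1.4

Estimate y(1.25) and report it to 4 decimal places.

Heun: k1 = f(x_n, y_n); k2 = f(x_n + h, y_n + h·k1); y_{n+1} = y_n + (h/2)·(k1 + k2).
x=1.000000, y=1.400000:
  k1 = f(1.000000, 1.400000) = -3.702000
  k2 = f(1.250000, 0.474500) = -2.008335
  y ← 1.400000 + (0.25/2)·(-3.702000 + (-2.008335)) = 0.686208
y(1.25) ≈ 0.6862

0.6862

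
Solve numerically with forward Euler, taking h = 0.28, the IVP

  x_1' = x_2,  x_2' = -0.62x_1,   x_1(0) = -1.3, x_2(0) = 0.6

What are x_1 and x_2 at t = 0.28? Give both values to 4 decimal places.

Euler on (x_1,x_2): x_1_{n+1} = x_1_n + h·x_1', x_2_{n+1} = x_2_n + h·x_2'.
0.000000: (-1.300000, 0.600000); f=(0.600000, 0.806000) → (-1.132000, 0.825680)
(x_1(0.28), x_2(0.28)) ≈ (-1.1320, 0.8257)

-1.1320, 0.8257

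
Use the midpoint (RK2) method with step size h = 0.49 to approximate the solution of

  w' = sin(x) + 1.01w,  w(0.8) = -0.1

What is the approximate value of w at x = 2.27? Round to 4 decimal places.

2.4524

Midpoint: k1 = f(x_n, w_n); k2 = f(x_n + h/2, w_n + (h/2)·k1); w_{n+1} = w_n + h·k2.
x=0.800000, w=-0.100000:
  k1 = f(0.800000, -0.100000) = 0.616356
  k2 = f(1.045000, 0.051007) = 0.916442
  w ← -0.100000 + 0.49·0.916442 = 0.349057
x=1.290000, w=0.349057:
  k1 = f(1.290000, 0.349057) = 1.313382
  k2 = f(1.535000, 0.670835) = 1.676903
  w ← 0.349057 + 0.49·1.676903 = 1.170739
x=1.780000, w=1.170739:
  k1 = f(1.780000, 1.170739) = 2.160643
  k2 = f(2.025000, 1.700096) = 2.615708
  w ← 1.170739 + 0.49·2.615708 = 2.452436
w(2.27) ≈ 2.4524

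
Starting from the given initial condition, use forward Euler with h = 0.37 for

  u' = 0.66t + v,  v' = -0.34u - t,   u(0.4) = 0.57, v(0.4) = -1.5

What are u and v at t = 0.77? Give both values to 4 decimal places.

Euler on (u,v): u_{n+1} = u_n + h·u', v_{n+1} = v_n + h·v'.
0.400000: (0.570000, -1.500000); f=(-1.236000, -0.593800) → (0.112680, -1.719706)
(u(0.77), v(0.77)) ≈ (0.1127, -1.7197)

0.1127, -1.7197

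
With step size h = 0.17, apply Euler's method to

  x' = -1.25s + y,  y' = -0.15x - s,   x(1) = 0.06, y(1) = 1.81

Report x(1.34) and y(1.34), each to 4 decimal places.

0.1851, 1.4356

Euler on (x,y): x_{n+1} = x_n + h·x', y_{n+1} = y_n + h·y'.
1.000000: (0.060000, 1.810000); f=(0.560000, -1.009000) → (0.155200, 1.638470)
1.170000: (0.155200, 1.638470); f=(0.175970, -1.193280) → (0.185115, 1.435612)
(x(1.34), y(1.34)) ≈ (0.1851, 1.4356)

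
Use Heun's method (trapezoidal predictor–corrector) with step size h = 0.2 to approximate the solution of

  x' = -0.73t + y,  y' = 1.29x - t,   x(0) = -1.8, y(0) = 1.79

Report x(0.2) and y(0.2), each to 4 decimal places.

Heun on (x,y): k1 = f(t_n, state_n); k2 = f(t_n + h, state_n + h·k1); state_{n+1} = state_n + (h/2)·(k1 + k2).
0.000000: (-1.800000, 1.790000)
  k1 = (1.790000, -2.322000)
  predictor → (-1.442000, 1.325600)
  k2 = (1.179600, -2.060180)
  → (-1.503040, 1.351782)
(x(0.2), y(0.2)) ≈ (-1.5030, 1.3518)

-1.5030, 1.3518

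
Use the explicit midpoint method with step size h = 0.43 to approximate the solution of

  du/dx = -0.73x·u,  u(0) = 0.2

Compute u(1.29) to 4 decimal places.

Midpoint: k1 = f(x_n, u_n); k2 = f(x_n + h/2, u_n + (h/2)·k1); u_{n+1} = u_n + h·k2.
x=0.000000, u=0.200000:
  k1 = f(0.000000, 0.200000) = 0.000000
  k2 = f(0.215000, 0.200000) = -0.031390
  u ← 0.200000 + 0.43·(-0.031390) = 0.186502
x=0.430000, u=0.186502:
  k1 = f(0.430000, 0.186502) = -0.058543
  k2 = f(0.645000, 0.173916) = -0.081888
  u ← 0.186502 + 0.43·(-0.081888) = 0.151290
x=0.860000, u=0.151290:
  k1 = f(0.860000, 0.151290) = -0.094980
  k2 = f(1.075000, 0.130870) = -0.102700
  u ← 0.151290 + 0.43·(-0.102700) = 0.107129
u(1.29) ≈ 0.1071

0.1071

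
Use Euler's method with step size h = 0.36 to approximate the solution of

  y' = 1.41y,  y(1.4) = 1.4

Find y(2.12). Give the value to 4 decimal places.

3.1820

Euler: y_{n+1} = y_n + h·f(x_n, y_n).
x=1.400000, y=1.400000: f=1.974000 → y ← 1.400000 + 0.36·1.974000 = 2.110640
x=1.760000, y=2.110640: f=2.976002 → y ← 2.110640 + 0.36·2.976002 = 3.182001
y(2.12) ≈ 3.1820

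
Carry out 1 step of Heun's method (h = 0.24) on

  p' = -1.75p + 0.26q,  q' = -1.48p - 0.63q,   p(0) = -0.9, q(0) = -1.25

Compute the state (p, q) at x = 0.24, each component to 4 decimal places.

-0.6471, -0.8331

Heun on (p,q): k1 = f(x_n, state_n); k2 = f(x_n + h, state_n + h·k1); state_{n+1} = state_n + (h/2)·(k1 + k2).
0.000000: (-0.900000, -1.250000)
  k1 = (1.250000, 2.119500)
  predictor → (-0.600000, -0.741320)
  k2 = (0.857257, 1.355032)
  → (-0.647129, -0.833056)
(p(0.24), q(0.24)) ≈ (-0.6471, -0.8331)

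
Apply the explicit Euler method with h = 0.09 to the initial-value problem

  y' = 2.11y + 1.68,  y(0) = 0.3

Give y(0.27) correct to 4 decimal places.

1.0506

Euler: y_{n+1} = y_n + h·f(t_n, y_n).
t=0.000000, y=0.300000: f=2.313000 → y ← 0.300000 + 0.09·2.313000 = 0.508170
t=0.090000, y=0.508170: f=2.752239 → y ← 0.508170 + 0.09·2.752239 = 0.755871
t=0.180000, y=0.755871: f=3.274889 → y ← 0.755871 + 0.09·3.274889 = 1.050611
y(0.27) ≈ 1.0506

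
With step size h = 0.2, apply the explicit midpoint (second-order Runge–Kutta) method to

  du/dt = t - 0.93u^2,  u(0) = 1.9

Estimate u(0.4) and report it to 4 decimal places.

Midpoint: k1 = f(t_n, u_n); k2 = f(t_n + h/2, u_n + (h/2)·k1); u_{n+1} = u_n + h·k2.
t=0.000000, u=1.900000:
  k1 = f(0.000000, 1.900000) = -3.357300
  k2 = f(0.100000, 1.564270) = -2.175655
  u ← 1.900000 + 0.2·(-2.175655) = 1.464869
t=0.200000, u=1.464869:
  k1 = f(0.200000, 1.464869) = -1.795632
  k2 = f(0.300000, 1.285306) = -1.236370
  u ← 1.464869 + 0.2·(-1.236370) = 1.217595
u(0.4) ≈ 1.2176

1.2176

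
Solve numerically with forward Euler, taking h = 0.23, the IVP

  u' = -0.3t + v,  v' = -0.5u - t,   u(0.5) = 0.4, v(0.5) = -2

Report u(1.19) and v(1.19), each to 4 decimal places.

-1.2413, -2.4650

Euler on (u,v): u_{n+1} = u_n + h·u', v_{n+1} = v_n + h·v'.
0.500000: (0.400000, -2.000000); f=(-2.150000, -0.700000) → (-0.094500, -2.161000)
0.730000: (-0.094500, -2.161000); f=(-2.380000, -0.682750) → (-0.641900, -2.318033)
0.960000: (-0.641900, -2.318033); f=(-2.606032, -0.639050) → (-1.241287, -2.465014)
(u(1.19), v(1.19)) ≈ (-1.2413, -2.4650)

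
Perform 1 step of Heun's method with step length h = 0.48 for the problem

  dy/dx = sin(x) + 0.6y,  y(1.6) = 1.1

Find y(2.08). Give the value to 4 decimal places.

1.9810

Heun: k1 = f(x_n, y_n); k2 = f(x_n + h, y_n + h·k1); y_{n+1} = y_n + (h/2)·(k1 + k2).
x=1.600000, y=1.100000:
  k1 = f(1.600000, 1.100000) = 1.659574
  k2 = f(2.080000, 1.896595) = 2.011090
  y ← 1.100000 + (0.48/2)·(1.659574 + 2.011090) = 1.980959
y(2.08) ≈ 1.9810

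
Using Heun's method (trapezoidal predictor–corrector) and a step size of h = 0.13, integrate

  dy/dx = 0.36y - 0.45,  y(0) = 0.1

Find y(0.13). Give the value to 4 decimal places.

Heun: k1 = f(x_n, y_n); k2 = f(x_n + h, y_n + h·k1); y_{n+1} = y_n + (h/2)·(k1 + k2).
x=0.000000, y=0.100000:
  k1 = f(0.000000, 0.100000) = -0.414000
  k2 = f(0.130000, 0.046180) = -0.433375
  y ← 0.100000 + (0.13/2)·(-0.414000 + (-0.433375)) = 0.044921
y(0.13) ≈ 0.0449

0.0449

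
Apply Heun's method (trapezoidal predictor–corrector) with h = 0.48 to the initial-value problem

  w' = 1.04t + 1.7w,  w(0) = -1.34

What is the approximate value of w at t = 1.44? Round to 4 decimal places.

Heun: k1 = f(t_n, w_n); k2 = f(t_n + h, w_n + h·k1); w_{n+1} = w_n + (h/2)·(k1 + k2).
t=0.000000, w=-1.340000:
  k1 = f(0.000000, -1.340000) = -2.278000
  k2 = f(0.480000, -2.433440) = -3.637648
  w ← -1.340000 + (0.48/2)·(-2.278000 + (-3.637648)) = -2.759756
t=0.480000, w=-2.759756:
  k1 = f(0.480000, -2.759756) = -4.192384
  k2 = f(0.960000, -4.772100) = -7.114170
  w ← -2.759756 + (0.48/2)·(-4.192384 + (-7.114170)) = -5.473329
t=0.960000, w=-5.473329:
  k1 = f(0.960000, -5.473329) = -8.306259
  k2 = f(1.440000, -9.460333) = -14.584966
  w ← -5.473329 + (0.48/2)·(-8.306259 + (-14.584966)) = -10.967222
w(1.44) ≈ -10.9672

-10.9672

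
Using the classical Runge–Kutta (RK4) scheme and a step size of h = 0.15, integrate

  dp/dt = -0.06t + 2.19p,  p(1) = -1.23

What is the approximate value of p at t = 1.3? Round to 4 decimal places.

RK4: k1 = f(t_n, p_n); k2 = f(t_n + h/2, p_n + (h/2)·k1); k3 = f(t_n + h/2, p_n + (h/2)·k2); k4 = f(t_n + h, p_n + h·k3); p_{n+1} = p_n + (h/6)·(k1 + 2k2 + 2k3 + k4).
t=1.000000, p=-1.230000:
  k1 = f(1.000000, -1.230000) = -2.753700
  k2 = f(1.075000, -1.436527) = -3.210495
  k3 = f(1.075000, -1.470787) = -3.285524
  k4 = f(1.150000, -1.722829) = -3.841995
  p ← -1.230000 + (0.15/6)·(k1 + 2k2 + 2k3 + k4) = -1.719693
t=1.150000, p=-1.719693:
  k1 = f(1.150000, -1.719693) = -3.835128
  k2 = f(1.225000, -2.007328) = -4.469548
  k3 = f(1.225000, -2.054909) = -4.573752
  k4 = f(1.300000, -2.405756) = -5.346606
  p ← -1.719693 + (0.15/6)·(k1 + 2k2 + 2k3 + k4) = -2.401402
p(1.3) ≈ -2.4014

-2.4014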